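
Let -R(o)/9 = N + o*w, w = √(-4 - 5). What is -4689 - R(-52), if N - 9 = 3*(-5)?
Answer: -4743 - 1404*I ≈ -4743.0 - 1404.0*I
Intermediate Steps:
N = -6 (N = 9 + 3*(-5) = 9 - 15 = -6)
w = 3*I (w = √(-9) = 3*I ≈ 3.0*I)
R(o) = 54 - 27*I*o (R(o) = -9*(-6 + o*(3*I)) = -9*(-6 + 3*I*o) = 54 - 27*I*o)
-4689 - R(-52) = -4689 - (54 - 27*I*(-52)) = -4689 - (54 + 1404*I) = -4689 + (-54 - 1404*I) = -4743 - 1404*I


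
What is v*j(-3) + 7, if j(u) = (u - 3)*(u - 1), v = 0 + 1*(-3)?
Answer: -65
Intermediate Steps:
v = -3 (v = 0 - 3 = -3)
j(u) = (-1 + u)*(-3 + u) (j(u) = (-3 + u)*(-1 + u) = (-1 + u)*(-3 + u))
v*j(-3) + 7 = -3*(3 + (-3)² - 4*(-3)) + 7 = -3*(3 + 9 + 12) + 7 = -3*24 + 7 = -72 + 7 = -65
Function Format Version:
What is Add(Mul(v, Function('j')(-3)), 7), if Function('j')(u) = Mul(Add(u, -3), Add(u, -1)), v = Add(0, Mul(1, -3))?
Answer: -65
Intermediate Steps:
v = -3 (v = Add(0, -3) = -3)
Function('j')(u) = Mul(Add(-1, u), Add(-3, u)) (Function('j')(u) = Mul(Add(-3, u), Add(-1, u)) = Mul(Add(-1, u), Add(-3, u)))
Add(Mul(v, Function('j')(-3)), 7) = Add(Mul(-3, Add(3, Pow(-3, 2), Mul(-4, -3))), 7) = Add(Mul(-3, Add(3, 9, 12)), 7) = Add(Mul(-3, 24), 7) = Add(-72, 7) = -65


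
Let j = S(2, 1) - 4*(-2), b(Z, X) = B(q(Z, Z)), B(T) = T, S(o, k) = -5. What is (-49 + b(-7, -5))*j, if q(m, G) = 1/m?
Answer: -1032/7 ≈ -147.43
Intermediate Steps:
b(Z, X) = 1/Z
j = 3 (j = -5 - 4*(-2) = -5 + 8 = 3)
(-49 + b(-7, -5))*j = (-49 + 1/(-7))*3 = (-49 - 1/7)*3 = -344/7*3 = -1032/7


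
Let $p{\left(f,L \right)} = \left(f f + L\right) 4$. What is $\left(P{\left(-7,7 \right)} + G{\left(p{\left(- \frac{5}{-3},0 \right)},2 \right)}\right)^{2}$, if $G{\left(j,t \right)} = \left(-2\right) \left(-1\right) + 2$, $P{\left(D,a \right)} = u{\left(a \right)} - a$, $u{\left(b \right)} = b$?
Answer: $16$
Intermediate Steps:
$P{\left(D,a \right)} = 0$ ($P{\left(D,a \right)} = a - a = 0$)
$p{\left(f,L \right)} = 4 L + 4 f^{2}$ ($p{\left(f,L \right)} = \left(f^{2} + L\right) 4 = \left(L + f^{2}\right) 4 = 4 L + 4 f^{2}$)
$G{\left(j,t \right)} = 4$ ($G{\left(j,t \right)} = 2 + 2 = 4$)
$\left(P{\left(-7,7 \right)} + G{\left(p{\left(- \frac{5}{-3},0 \right)},2 \right)}\right)^{2} = \left(0 + 4\right)^{2} = 4^{2} = 16$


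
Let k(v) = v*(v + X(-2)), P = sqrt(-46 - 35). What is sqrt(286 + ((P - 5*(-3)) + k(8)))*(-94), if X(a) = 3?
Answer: -94*sqrt(389 + 9*I) ≈ -1854.1 - 21.446*I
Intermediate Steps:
P = 9*I (P = sqrt(-81) = 9*I ≈ 9.0*I)
k(v) = v*(3 + v) (k(v) = v*(v + 3) = v*(3 + v))
sqrt(286 + ((P - 5*(-3)) + k(8)))*(-94) = sqrt(286 + ((9*I - 5*(-3)) + 8*(3 + 8)))*(-94) = sqrt(286 + ((9*I + 15) + 8*11))*(-94) = sqrt(286 + ((15 + 9*I) + 88))*(-94) = sqrt(286 + (103 + 9*I))*(-94) = sqrt(389 + 9*I)*(-94) = -94*sqrt(389 + 9*I)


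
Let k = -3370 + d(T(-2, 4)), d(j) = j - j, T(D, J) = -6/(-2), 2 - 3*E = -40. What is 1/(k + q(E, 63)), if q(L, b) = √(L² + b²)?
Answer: -674/2270547 - 7*√85/11352735 ≈ -0.00030253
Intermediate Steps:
E = 14 (E = ⅔ - ⅓*(-40) = ⅔ + 40/3 = 14)
T(D, J) = 3 (T(D, J) = -6*(-½) = 3)
d(j) = 0
k = -3370 (k = -3370 + 0 = -3370)
1/(k + q(E, 63)) = 1/(-3370 + √(14² + 63²)) = 1/(-3370 + √(196 + 3969)) = 1/(-3370 + √4165) = 1/(-3370 + 7*√85)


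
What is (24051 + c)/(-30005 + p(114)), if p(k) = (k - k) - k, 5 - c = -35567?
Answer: -59623/30119 ≈ -1.9796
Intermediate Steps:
c = 35572 (c = 5 - 1*(-35567) = 5 + 35567 = 35572)
p(k) = -k (p(k) = 0 - k = -k)
(24051 + c)/(-30005 + p(114)) = (24051 + 35572)/(-30005 - 1*114) = 59623/(-30005 - 114) = 59623/(-30119) = 59623*(-1/30119) = -59623/30119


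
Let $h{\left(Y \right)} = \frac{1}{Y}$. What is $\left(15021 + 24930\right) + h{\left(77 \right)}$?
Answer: $\frac{3076228}{77} \approx 39951.0$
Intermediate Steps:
$\left(15021 + 24930\right) + h{\left(77 \right)} = \left(15021 + 24930\right) + \frac{1}{77} = 39951 + \frac{1}{77} = \frac{3076228}{77}$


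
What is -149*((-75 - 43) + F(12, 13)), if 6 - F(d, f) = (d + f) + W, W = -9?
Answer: 19072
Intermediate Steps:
F(d, f) = 15 - d - f (F(d, f) = 6 - ((d + f) - 9) = 6 - (-9 + d + f) = 6 + (9 - d - f) = 15 - d - f)
-149*((-75 - 43) + F(12, 13)) = -149*((-75 - 43) + (15 - 1*12 - 1*13)) = -149*(-118 + (15 - 12 - 13)) = -149*(-118 - 10) = -149*(-128) = 19072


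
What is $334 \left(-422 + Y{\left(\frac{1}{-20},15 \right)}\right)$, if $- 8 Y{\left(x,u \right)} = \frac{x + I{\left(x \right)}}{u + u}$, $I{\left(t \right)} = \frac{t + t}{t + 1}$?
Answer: $- \frac{6427218947}{45600} \approx -1.4095 \cdot 10^{5}$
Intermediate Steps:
$I{\left(t \right)} = \frac{2 t}{1 + t}$
$Y{\left(x,u \right)} = - \frac{x + \frac{2 x}{1 + x}}{16 u}$ ($Y{\left(x,u \right)} = - \frac{\left(x + \frac{2 x}{1 + x}\right) \frac{1}{u + u}}{8} = - \frac{\left(x + \frac{2 x}{1 + x}\right) \frac{1}{2 u}}{8} = - \frac{\frac{1}{2} \frac{1}{u} \left(x + \frac{2 x}{1 + x}\right)}{8} = - \frac{x + \frac{2 x}{1 + x}}{16 u}$)
$334 \left(-422 + Y{\left(\frac{1}{-20},15 \right)}\right) = 334 \left(-422 + \frac{-3 - \frac{1}{-20}}{16 \left(-20\right) 15 \left(1 + \frac{1}{-20}\right)}\right) = 334 \left(-422 + \frac{1}{16} \left(- \frac{1}{20}\right) \frac{1}{15} \frac{1}{1 - \frac{1}{20}} \left(-3 - - \frac{1}{20}\right)\right) = 334 \left(-422 + \frac{1}{16} \left(- \frac{1}{20}\right) \frac{1}{15} \frac{1}{\frac{19}{20}} \left(-3 + \frac{1}{20}\right)\right) = 334 \left(-422 + \frac{1}{16} \left(- \frac{1}{20}\right) \frac{1}{15} \cdot \frac{20}{19} \left(- \frac{59}{20}\right)\right) = 334 \left(-422 + \frac{59}{91200}\right) = 334 \left(- \frac{38486341}{91200}\right) = - \frac{6427218947}{45600}$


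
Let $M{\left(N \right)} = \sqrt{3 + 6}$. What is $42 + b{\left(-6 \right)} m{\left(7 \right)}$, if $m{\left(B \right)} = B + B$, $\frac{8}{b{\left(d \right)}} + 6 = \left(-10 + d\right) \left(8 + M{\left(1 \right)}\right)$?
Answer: $\frac{538}{13} \approx 41.385$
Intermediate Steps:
$M{\left(N \right)} = 3$ ($M{\left(N \right)} = \sqrt{9} = 3$)
$b{\left(d \right)} = \frac{8}{-116 + 11 d}$ ($b{\left(d \right)} = \frac{8}{-6 + \left(-10 + d\right) \left(8 + 3\right)} = \frac{8}{-6 + \left(-10 + d\right) 11} = \frac{8}{-6 + \left(-110 + 11 d\right)} = \frac{8}{-116 + 11 d}$)
$m{\left(B \right)} = 2 B$
$42 + b{\left(-6 \right)} m{\left(7 \right)} = 42 + \frac{8}{-116 + 11 \left(-6\right)} 2 \cdot 7 = 42 + \frac{8}{-116 - 66} \cdot 14 = 42 + \frac{8}{-182} \cdot 14 = 42 + 8 \left(- \frac{1}{182}\right) 14 = 42 - \frac{8}{13} = \frac{538}{13}$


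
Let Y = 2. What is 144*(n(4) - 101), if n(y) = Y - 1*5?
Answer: -14976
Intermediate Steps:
n(y) = -3 (n(y) = 2 - 1*5 = 2 - 5 = -3)
144*(n(4) - 101) = 144*(-3 - 101) = 144*(-104) = -14976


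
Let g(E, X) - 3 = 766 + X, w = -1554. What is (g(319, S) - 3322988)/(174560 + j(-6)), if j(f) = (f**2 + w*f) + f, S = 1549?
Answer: -1660335/91957 ≈ -18.056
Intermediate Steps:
g(E, X) = 769 + X (g(E, X) = 3 + (766 + X) = 769 + X)
j(f) = f**2 - 1553*f (j(f) = (f**2 - 1554*f) + f = f**2 - 1553*f)
(g(319, S) - 3322988)/(174560 + j(-6)) = ((769 + 1549) - 3322988)/(174560 - 6*(-1553 - 6)) = (2318 - 3322988)/(174560 - 6*(-1559)) = -3320670/(174560 + 9354) = -3320670/183914 = -3320670*1/183914 = -1660335/91957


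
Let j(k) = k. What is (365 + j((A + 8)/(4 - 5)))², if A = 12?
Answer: 119025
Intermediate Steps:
(365 + j((A + 8)/(4 - 5)))² = (365 + (12 + 8)/(4 - 5))² = (365 + 20/(-1))² = (365 + 20*(-1))² = (365 - 20)² = 345² = 119025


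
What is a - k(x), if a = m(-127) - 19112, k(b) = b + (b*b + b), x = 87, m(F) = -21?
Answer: -26876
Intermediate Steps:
k(b) = b² + 2*b (k(b) = b + (b² + b) = b + (b + b²) = b² + 2*b)
a = -19133 (a = -21 - 19112 = -19133)
a - k(x) = -19133 - 87*(2 + 87) = -19133 - 87*89 = -19133 - 1*7743 = -19133 - 7743 = -26876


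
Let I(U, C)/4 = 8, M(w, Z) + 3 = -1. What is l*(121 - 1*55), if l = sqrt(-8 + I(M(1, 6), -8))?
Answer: 132*sqrt(6) ≈ 323.33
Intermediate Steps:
M(w, Z) = -4 (M(w, Z) = -3 - 1 = -4)
I(U, C) = 32 (I(U, C) = 4*8 = 32)
l = 2*sqrt(6) (l = sqrt(-8 + 32) = sqrt(24) = 2*sqrt(6) ≈ 4.8990)
l*(121 - 1*55) = (2*sqrt(6))*(121 - 1*55) = (2*sqrt(6))*(121 - 55) = (2*sqrt(6))*66 = 132*sqrt(6)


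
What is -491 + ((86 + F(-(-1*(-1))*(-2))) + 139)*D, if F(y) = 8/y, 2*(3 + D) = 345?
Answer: 76649/2 ≈ 38325.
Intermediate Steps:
D = 339/2 (D = -3 + (1/2)*345 = -3 + 345/2 = 339/2 ≈ 169.50)
-491 + ((86 + F(-(-1*(-1))*(-2))) + 139)*D = -491 + ((86 + 8/((-(-1*(-1))*(-2)))) + 139)*(339/2) = -491 + ((86 + 8/((-(-2)))) + 139)*(339/2) = -491 + ((86 + 8/((-1*(-2)))) + 139)*(339/2) = -491 + ((86 + 8/2) + 139)*(339/2) = -491 + ((86 + 8*(1/2)) + 139)*(339/2) = -491 + ((86 + 4) + 139)*(339/2) = -491 + (90 + 139)*(339/2) = -491 + 229*(339/2) = -491 + 77631/2 = 76649/2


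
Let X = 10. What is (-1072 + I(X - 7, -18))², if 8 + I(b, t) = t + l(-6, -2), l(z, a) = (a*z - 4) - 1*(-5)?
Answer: 1177225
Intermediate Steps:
l(z, a) = 1 + a*z (l(z, a) = (-4 + a*z) + 5 = 1 + a*z)
I(b, t) = 5 + t (I(b, t) = -8 + (t + (1 - 2*(-6))) = -8 + (t + (1 + 12)) = -8 + (t + 13) = -8 + (13 + t) = 5 + t)
(-1072 + I(X - 7, -18))² = (-1072 + (5 - 18))² = (-1072 - 13)² = (-1085)² = 1177225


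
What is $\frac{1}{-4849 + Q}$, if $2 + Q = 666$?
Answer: $- \frac{1}{4185} \approx -0.00023895$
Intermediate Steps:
$Q = 664$ ($Q = -2 + 666 = 664$)
$\frac{1}{-4849 + Q} = \frac{1}{-4849 + 664} = \frac{1}{-4185} = - \frac{1}{4185}$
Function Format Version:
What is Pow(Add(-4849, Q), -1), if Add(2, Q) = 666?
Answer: Rational(-1, 4185) ≈ -0.00023895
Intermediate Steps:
Q = 664 (Q = Add(-2, 666) = 664)
Pow(Add(-4849, Q), -1) = Pow(Add(-4849, 664), -1) = Pow(-4185, -1) = Rational(-1, 4185)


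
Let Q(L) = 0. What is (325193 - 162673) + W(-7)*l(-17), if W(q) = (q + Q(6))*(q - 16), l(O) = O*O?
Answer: 209049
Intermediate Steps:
l(O) = O²
W(q) = q*(-16 + q) (W(q) = (q + 0)*(q - 16) = q*(-16 + q))
(325193 - 162673) + W(-7)*l(-17) = (325193 - 162673) - 7*(-16 - 7)*(-17)² = 162520 - 7*(-23)*289 = 162520 + 161*289 = 162520 + 46529 = 209049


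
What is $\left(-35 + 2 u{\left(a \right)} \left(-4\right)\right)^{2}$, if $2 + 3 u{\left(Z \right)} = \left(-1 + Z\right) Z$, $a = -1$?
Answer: $1225$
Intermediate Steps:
$u{\left(Z \right)} = - \frac{2}{3} + \frac{Z \left(-1 + Z\right)}{3}$ ($u{\left(Z \right)} = - \frac{2}{3} + \frac{\left(-1 + Z\right) Z}{3} = - \frac{2}{3} + \frac{Z \left(-1 + Z\right)}{3}$)
$\left(-35 + 2 u{\left(a \right)} \left(-4\right)\right)^{2} = \left(-35 + 2 \left(- \frac{2}{3} - - \frac{1}{3} + \frac{\left(-1\right)^{2}}{3}\right) \left(-4\right)\right)^{2} = \left(-35 + 2 \left(- \frac{2}{3} + \frac{1}{3} + \frac{1}{3} \cdot 1\right) \left(-4\right)\right)^{2} = \left(-35 + 2 \left(- \frac{2}{3} + \frac{1}{3} + \frac{1}{3}\right) \left(-4\right)\right)^{2} = \left(-35 + 2 \cdot 0 \left(-4\right)\right)^{2} = \left(-35 + 0 \left(-4\right)\right)^{2} = \left(-35 + 0\right)^{2} = \left(-35\right)^{2} = 1225$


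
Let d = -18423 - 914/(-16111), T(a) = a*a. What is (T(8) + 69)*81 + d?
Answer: -123248236/16111 ≈ -7649.9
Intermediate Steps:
T(a) = a**2
d = -296812039/16111 (d = -18423 - 914*(-1)/16111 = -18423 - 1*(-914/16111) = -18423 + 914/16111 = -296812039/16111 ≈ -18423.)
(T(8) + 69)*81 + d = (8**2 + 69)*81 - 296812039/16111 = (64 + 69)*81 - 296812039/16111 = 133*81 - 296812039/16111 = 10773 - 296812039/16111 = -123248236/16111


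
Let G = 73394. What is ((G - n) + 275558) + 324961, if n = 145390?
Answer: 528523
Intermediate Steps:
((G - n) + 275558) + 324961 = ((73394 - 1*145390) + 275558) + 324961 = ((73394 - 145390) + 275558) + 324961 = (-71996 + 275558) + 324961 = 203562 + 324961 = 528523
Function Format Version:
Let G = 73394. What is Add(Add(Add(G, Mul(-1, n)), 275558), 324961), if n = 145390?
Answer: 528523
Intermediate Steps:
Add(Add(Add(G, Mul(-1, n)), 275558), 324961) = Add(Add(Add(73394, Mul(-1, 145390)), 275558), 324961) = Add(Add(Add(73394, -145390), 275558), 324961) = Add(Add(-71996, 275558), 324961) = Add(203562, 324961) = 528523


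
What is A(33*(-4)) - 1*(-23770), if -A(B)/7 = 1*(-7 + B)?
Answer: 24743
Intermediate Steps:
A(B) = 49 - 7*B (A(B) = -7*(-7 + B) = 49 - 7*B)
A(33*(-4)) - 1*(-23770) = (49 - 231*(-4)) - 1*(-23770) = (49 - 7*(-132)) + 23770 = (49 + 924) + 23770 = 973 + 23770 = 24743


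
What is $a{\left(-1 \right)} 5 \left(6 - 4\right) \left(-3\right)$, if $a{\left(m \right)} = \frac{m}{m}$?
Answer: $-30$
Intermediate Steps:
$a{\left(m \right)} = 1$
$a{\left(-1 \right)} 5 \left(6 - 4\right) \left(-3\right) = 1 \cdot 5 \left(6 - 4\right) \left(-3\right) = 5 \cdot 2 \left(-3\right) = 5 \left(-6\right) = -30$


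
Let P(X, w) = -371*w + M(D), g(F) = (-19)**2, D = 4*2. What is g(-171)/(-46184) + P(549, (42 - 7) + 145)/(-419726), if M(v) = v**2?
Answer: 1464845329/9692312792 ≈ 0.15113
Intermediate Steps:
D = 8
g(F) = 361
P(X, w) = 64 - 371*w (P(X, w) = -371*w + 8**2 = -371*w + 64 = 64 - 371*w)
g(-171)/(-46184) + P(549, (42 - 7) + 145)/(-419726) = 361/(-46184) + (64 - 371*((42 - 7) + 145))/(-419726) = 361*(-1/46184) + (64 - 371*(35 + 145))*(-1/419726) = -361/46184 + (64 - 371*180)*(-1/419726) = -361/46184 + (64 - 66780)*(-1/419726) = -361/46184 - 66716*(-1/419726) = -361/46184 + 33358/209863 = 1464845329/9692312792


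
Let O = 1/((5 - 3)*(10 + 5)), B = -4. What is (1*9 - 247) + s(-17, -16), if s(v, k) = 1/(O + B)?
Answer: -28352/119 ≈ -238.25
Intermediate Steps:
O = 1/30 (O = 1/(2*15) = 1/30 ≈ 0.033333)
s(v, k) = -30/119 (s(v, k) = 1/(1/30 - 4) = 1/(-119/30) = -30/119)
(1*9 - 247) + s(-17, -16) = (1*9 - 247) - 30/119 = (9 - 247) - 30/119 = -238 - 30/119 = -28352/119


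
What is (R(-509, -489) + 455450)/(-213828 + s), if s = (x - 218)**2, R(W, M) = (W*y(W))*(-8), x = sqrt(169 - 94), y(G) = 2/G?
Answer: -75706338386/27617823241 + 992846120*sqrt(3)/27617823241 ≈ -2.6789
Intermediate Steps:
x = 5*sqrt(3) (x = sqrt(75) = 5*sqrt(3) ≈ 8.6602)
R(W, M) = -16 (R(W, M) = (W*(2/W))*(-8) = 2*(-8) = -16)
s = (-218 + 5*sqrt(3))**2 (s = (5*sqrt(3) - 218)**2 = (-218 + 5*sqrt(3))**2 ≈ 43823.)
(R(-509, -489) + 455450)/(-213828 + s) = (-16 + 455450)/(-213828 + (47599 - 2180*sqrt(3))) = 455434/(-166229 - 2180*sqrt(3))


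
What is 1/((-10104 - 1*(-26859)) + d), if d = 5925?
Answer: 1/22680 ≈ 4.4092e-5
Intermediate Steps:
1/((-10104 - 1*(-26859)) + d) = 1/((-10104 - 1*(-26859)) + 5925) = 1/((-10104 + 26859) + 5925) = 1/(16755 + 5925) = 1/22680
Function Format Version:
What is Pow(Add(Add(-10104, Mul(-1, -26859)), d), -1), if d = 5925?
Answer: Rational(1, 22680) ≈ 4.4092e-5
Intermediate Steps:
Pow(Add(Add(-10104, Mul(-1, -26859)), d), -1) = Pow(Add(Add(-10104, Mul(-1, -26859)), 5925), -1) = Pow(Add(Add(-10104, 26859), 5925), -1) = Pow(Add(16755, 5925), -1) = Pow(22680, -1) = Rational(1, 22680)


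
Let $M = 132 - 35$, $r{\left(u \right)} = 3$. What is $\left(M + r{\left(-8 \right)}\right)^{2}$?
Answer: $10000$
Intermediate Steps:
$M = 97$ ($M = 132 - 35 = 97$)
$\left(M + r{\left(-8 \right)}\right)^{2} = \left(97 + 3\right)^{2} = 100^{2} = 10000$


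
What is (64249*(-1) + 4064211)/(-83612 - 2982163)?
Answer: -3999962/3065775 ≈ -1.3047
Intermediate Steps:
(64249*(-1) + 4064211)/(-83612 - 2982163) = (-64249 + 4064211)/(-3065775) = 3999962*(-1/3065775) = -3999962/3065775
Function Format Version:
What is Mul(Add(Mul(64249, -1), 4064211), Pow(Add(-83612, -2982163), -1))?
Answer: Rational(-3999962, 3065775) ≈ -1.3047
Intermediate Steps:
Mul(Add(Mul(64249, -1), 4064211), Pow(Add(-83612, -2982163), -1)) = Mul(Add(-64249, 4064211), Pow(-3065775, -1)) = Mul(3999962, Rational(-1, 3065775)) = Rational(-3999962, 3065775)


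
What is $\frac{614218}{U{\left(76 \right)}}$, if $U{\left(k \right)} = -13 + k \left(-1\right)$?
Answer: $- \frac{614218}{89} \approx -6901.3$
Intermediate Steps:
$U{\left(k \right)} = -13 - k$
$\frac{614218}{U{\left(76 \right)}} = \frac{614218}{-13 - 76} = \frac{614218}{-89} = 614218 \left(- \frac{1}{89}\right) = - \frac{614218}{89}$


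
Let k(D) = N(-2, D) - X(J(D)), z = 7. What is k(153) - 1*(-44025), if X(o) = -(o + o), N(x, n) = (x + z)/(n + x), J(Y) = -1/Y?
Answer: 1017110038/23103 ≈ 44025.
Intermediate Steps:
N(x, n) = (7 + x)/(n + x) (N(x, n) = (x + 7)/(n + x) = (7 + x)/(n + x))
X(o) = -2*o
k(D) = -2/D + 5/(-2 + D) (k(D) = (7 - 2)/(D - 2) - (-2)*(-1/D) = 5/(-2 + D) - 2/D = -2/D + 5/(-2 + D))
k(153) - 1*(-44025) = (4 + 3*153)/(153*(-2 + 153)) - 1*(-44025) = (1/153)*(4 + 459)/151 + 44025 = (1/153)*(1/151)*463 + 44025 = 463/23103 + 44025 = 1017110038/23103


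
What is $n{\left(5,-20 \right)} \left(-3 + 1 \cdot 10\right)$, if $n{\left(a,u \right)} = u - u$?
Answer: $0$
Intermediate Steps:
$n{\left(a,u \right)} = 0$
$n{\left(5,-20 \right)} \left(-3 + 1 \cdot 10\right) = 0 \left(-3 + 1 \cdot 10\right) = 0 \left(-3 + 10\right) = 0 \cdot 7 = 0$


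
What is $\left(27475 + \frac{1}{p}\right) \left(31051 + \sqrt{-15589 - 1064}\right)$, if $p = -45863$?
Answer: $\frac{39126928026124}{45863} + \frac{1260085924 i \sqrt{16653}}{45863} \approx 8.5313 \cdot 10^{8} + 3.5456 \cdot 10^{6} i$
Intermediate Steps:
$\left(27475 + \frac{1}{p}\right) \left(31051 + \sqrt{-15589 - 1064}\right) = \left(27475 + \frac{1}{-45863}\right) \left(31051 + \sqrt{-15589 - 1064}\right) = \left(27475 - \frac{1}{45863}\right) \left(31051 + \sqrt{-16653}\right) = \frac{1260085924 \left(31051 + i \sqrt{16653}\right)}{45863} = \frac{39126928026124}{45863} + \frac{1260085924 i \sqrt{16653}}{45863}$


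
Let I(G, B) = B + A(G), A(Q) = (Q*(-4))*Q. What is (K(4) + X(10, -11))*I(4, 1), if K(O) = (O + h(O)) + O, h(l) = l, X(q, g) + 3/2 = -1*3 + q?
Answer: -2205/2 ≈ -1102.5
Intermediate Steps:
X(q, g) = -9/2 + q (X(q, g) = -3/2 + (-1*3 + q) = -3/2 + (-3 + q) = -9/2 + q)
K(O) = 3*O (K(O) = (O + O) + O = 2*O + O = 3*O)
A(Q) = -4*Q² (A(Q) = (-4*Q)*Q = -4*Q²)
I(G, B) = B - 4*G²
(K(4) + X(10, -11))*I(4, 1) = (3*4 + (-9/2 + 10))*(1 - 4*4²) = (12 + 11/2)*(1 - 4*16) = 35*(1 - 64)/2 = (35/2)*(-63) = -2205/2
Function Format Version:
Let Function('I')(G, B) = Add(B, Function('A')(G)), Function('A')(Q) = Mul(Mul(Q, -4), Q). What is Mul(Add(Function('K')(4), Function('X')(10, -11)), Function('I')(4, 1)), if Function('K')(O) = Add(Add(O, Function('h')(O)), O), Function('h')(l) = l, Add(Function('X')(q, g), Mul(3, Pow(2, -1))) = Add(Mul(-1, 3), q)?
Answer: Rational(-2205, 2) ≈ -1102.5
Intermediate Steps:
Function('X')(q, g) = Add(Rational(-9, 2), q) (Function('X')(q, g) = Add(Rational(-3, 2), Add(Mul(-1, 3), q)) = Add(Rational(-3, 2), Add(-3, q)) = Add(Rational(-9, 2), q))
Function('K')(O) = Mul(3, O) (Function('K')(O) = Add(Add(O, O), O) = Add(Mul(2, O), O) = Mul(3, O))
Function('A')(Q) = Mul(-4, Pow(Q, 2)) (Function('A')(Q) = Mul(Mul(-4, Q), Q) = Mul(-4, Pow(Q, 2)))
Function('I')(G, B) = Add(B, Mul(-4, Pow(G, 2)))
Mul(Add(Function('K')(4), Function('X')(10, -11)), Function('I')(4, 1)) = Mul(Add(Mul(3, 4), Add(Rational(-9, 2), 10)), Add(1, Mul(-4, Pow(4, 2)))) = Mul(Add(12, Rational(11, 2)), Add(1, Mul(-4, 16))) = Mul(Rational(35, 2), Add(1, -64)) = Mul(Rational(35, 2), -63) = Rational(-2205, 2)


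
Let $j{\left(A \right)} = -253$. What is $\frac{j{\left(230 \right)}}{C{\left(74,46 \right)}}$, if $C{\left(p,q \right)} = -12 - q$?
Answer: $\frac{253}{58} \approx 4.3621$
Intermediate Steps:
$\frac{j{\left(230 \right)}}{C{\left(74,46 \right)}} = - \frac{253}{-12 - 46} = - \frac{253}{-58} = \left(-253\right) \left(- \frac{1}{58}\right) = \frac{253}{58}$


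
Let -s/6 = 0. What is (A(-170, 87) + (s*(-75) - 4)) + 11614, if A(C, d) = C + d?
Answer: 11527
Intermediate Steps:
s = 0 (s = -6*0 = 0)
(A(-170, 87) + (s*(-75) - 4)) + 11614 = ((-170 + 87) + (0*(-75) - 4)) + 11614 = (-83 + (0 - 4)) + 11614 = (-83 - 4) + 11614 = -87 + 11614 = 11527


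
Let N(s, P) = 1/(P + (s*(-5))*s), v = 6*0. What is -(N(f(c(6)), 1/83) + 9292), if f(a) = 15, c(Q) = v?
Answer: -867631125/93374 ≈ -9292.0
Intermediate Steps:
v = 0
c(Q) = 0
N(s, P) = 1/(P - 5*s**2) (N(s, P) = 1/(P + (-5*s)*s) = 1/(P - 5*s**2))
-(N(f(c(6)), 1/83) + 9292) = -(1/(1/83 - 5*15**2) + 9292) = -(1/(1/83 - 5*225) + 9292) = -(1/(1/83 - 1125) + 9292) = -(1/(-93374/83) + 9292) = -(-83/93374 + 9292) = -1*867631125/93374 = -867631125/93374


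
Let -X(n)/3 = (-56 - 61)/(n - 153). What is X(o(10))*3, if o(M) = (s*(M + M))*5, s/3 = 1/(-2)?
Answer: -351/101 ≈ -3.4752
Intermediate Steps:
s = -3/2 (s = 3*(1/(-2)) = 3*(1*(-½)) = 3*(-½) = -3/2 ≈ -1.5000)
o(M) = -15*M (o(M) = -3*(M + M)/2*5 = -3*M*5 = -15*M)
X(n) = 351/(-153 + n) (X(n) = -3*(-56 - 61)/(n - 153) = -(-351)/(-153 + n) = 351/(-153 + n))
X(o(10))*3 = (351/(-153 - 15*10))*3 = (351/(-153 - 150))*3 = (351/(-303))*3 = (351*(-1/303))*3 = -117/101*3 = -351/101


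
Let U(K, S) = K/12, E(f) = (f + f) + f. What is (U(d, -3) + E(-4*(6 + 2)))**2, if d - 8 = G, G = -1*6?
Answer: 330625/36 ≈ 9184.0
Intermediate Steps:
G = -6
E(f) = 3*f (E(f) = 2*f + f = 3*f)
d = 2 (d = 8 - 6 = 2)
U(K, S) = K/12 (U(K, S) = K*(1/12) = K/12)
(U(d, -3) + E(-4*(6 + 2)))**2 = ((1/12)*2 + 3*(-4*(6 + 2)))**2 = (1/6 + 3*(-4*8))**2 = (1/6 + 3*(-32))**2 = (1/6 - 96)**2 = (-575/6)**2 = 330625/36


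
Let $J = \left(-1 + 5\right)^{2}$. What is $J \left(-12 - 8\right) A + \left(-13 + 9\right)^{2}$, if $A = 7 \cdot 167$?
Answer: $-374064$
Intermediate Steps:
$J = 16$ ($J = 4^{2} = 16$)
$A = 1169$
$J \left(-12 - 8\right) A + \left(-13 + 9\right)^{2} = 16 \left(-12 - 8\right) 1169 + \left(-13 + 9\right)^{2} = 16 \left(-20\right) 1169 + \left(-4\right)^{2} = \left(-320\right) 1169 + 16 = -374080 + 16 = -374064$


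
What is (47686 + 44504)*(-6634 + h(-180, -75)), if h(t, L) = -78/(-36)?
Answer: -611388715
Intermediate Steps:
h(t, L) = 13/6 (h(t, L) = -78*(-1/36) = 13/6)
(47686 + 44504)*(-6634 + h(-180, -75)) = (47686 + 44504)*(-6634 + 13/6) = 92190*(-39791/6) = -611388715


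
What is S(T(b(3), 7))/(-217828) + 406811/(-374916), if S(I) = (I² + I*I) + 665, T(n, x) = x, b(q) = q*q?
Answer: -11112610927/10208400306 ≈ -1.0886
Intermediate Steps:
b(q) = q²
S(I) = 665 + 2*I² (S(I) = (I² + I²) + 665 = 2*I² + 665 = 665 + 2*I²)
S(T(b(3), 7))/(-217828) + 406811/(-374916) = (665 + 2*7²)/(-217828) + 406811/(-374916) = (665 + 2*49)*(-1/217828) + 406811*(-1/374916) = (665 + 98)*(-1/217828) - 406811/374916 = 763*(-1/217828) - 406811/374916 = -763/217828 - 406811/374916 = -11112610927/10208400306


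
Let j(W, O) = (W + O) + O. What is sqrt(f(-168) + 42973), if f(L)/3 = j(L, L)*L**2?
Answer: 7*I*sqrt(870035) ≈ 6529.3*I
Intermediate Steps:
j(W, O) = W + 2*O (j(W, O) = (O + W) + O = W + 2*O)
f(L) = 9*L**3 (f(L) = 3*((L + 2*L)*L**2) = 3*((3*L)*L**2) = 3*(3*L**3) = 9*L**3)
sqrt(f(-168) + 42973) = sqrt(9*(-168)**3 + 42973) = sqrt(9*(-4741632) + 42973) = sqrt(-42674688 + 42973) = sqrt(-42631715) = 7*I*sqrt(870035)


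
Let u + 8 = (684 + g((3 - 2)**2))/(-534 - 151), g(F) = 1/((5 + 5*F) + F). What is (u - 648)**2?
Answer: 980292069409/2271049 ≈ 4.3165e+5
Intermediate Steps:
g(F) = 1/(5 + 6*F)
u = -13561/1507 (u = -8 + (684 + 1/(5 + 6*(3 - 2)**2))/(-534 - 151) = -8 + (684 + 1/(5 + 6*1**2))/(-685) = -8 + (684 + 1/(5 + 6*1))*(-1/685) = -8 + (684 + 1/(5 + 6))*(-1/685) = -8 + (684 + 1/11)*(-1/685) = -8 + (7525/11)*(-1/685) = -8 - 1505/1507 = -13561/1507 ≈ -8.9987)
(u - 648)**2 = (-13561/1507 - 648)**2 = (-990097/1507)**2 = 980292069409/2271049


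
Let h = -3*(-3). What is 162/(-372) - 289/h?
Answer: -18161/558 ≈ -32.547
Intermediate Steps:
h = 9
162/(-372) - 289/h = 162/(-372) - 289/9 = 162*(-1/372) - 289*1/9 = -27/62 - 289/9 = -18161/558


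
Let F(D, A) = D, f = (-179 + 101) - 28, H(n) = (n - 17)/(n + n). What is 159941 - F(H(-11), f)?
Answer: 1759337/11 ≈ 1.5994e+5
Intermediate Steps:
H(n) = (-17 + n)/(2*n) (H(n) = (-17 + n)/((2*n)) = (-17 + n)*(1/(2*n)) = (-17 + n)/(2*n))
f = -106 (f = -78 - 28 = -106)
159941 - F(H(-11), f) = 159941 - (-17 - 11)/(2*(-11)) = 159941 - (-1)*(-28)/(2*11) = 159941 - 1*14/11 = 159941 - 14/11 = 1759337/11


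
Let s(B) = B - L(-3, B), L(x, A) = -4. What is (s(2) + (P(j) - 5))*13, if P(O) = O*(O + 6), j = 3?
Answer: 364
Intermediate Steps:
P(O) = O*(6 + O)
s(B) = 4 + B (s(B) = B - 1*(-4) = B + 4 = 4 + B)
(s(2) + (P(j) - 5))*13 = ((4 + 2) + (3*(6 + 3) - 5))*13 = (6 + (3*9 - 5))*13 = (6 + (27 - 5))*13 = (6 + 22)*13 = 28*13 = 364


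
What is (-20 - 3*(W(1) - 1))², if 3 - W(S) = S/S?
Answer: 529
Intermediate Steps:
W(S) = 2 (W(S) = 3 - S/S = 3 - 1*1 = 3 - 1 = 2)
(-20 - 3*(W(1) - 1))² = (-20 - 3*(2 - 1))² = (-20 - 3*1)² = (-20 - 3)² = (-23)² = 529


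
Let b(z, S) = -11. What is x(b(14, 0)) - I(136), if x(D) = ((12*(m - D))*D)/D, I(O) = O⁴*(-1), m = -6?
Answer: 342102076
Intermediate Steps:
I(O) = -O⁴
x(D) = -72 - 12*D (x(D) = ((12*(-6 - D))*D)/D = ((-72 - 12*D)*D)/D = (D*(-72 - 12*D))/D = -72 - 12*D)
x(b(14, 0)) - I(136) = (-72 - 12*(-11)) - (-1)*136⁴ = (-72 + 132) - (-1)*342102016 = 60 - 1*(-342102016) = 60 + 342102016 = 342102076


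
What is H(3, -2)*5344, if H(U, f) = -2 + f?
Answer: -21376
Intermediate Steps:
H(3, -2)*5344 = (-2 - 2)*5344 = -4*5344 = -21376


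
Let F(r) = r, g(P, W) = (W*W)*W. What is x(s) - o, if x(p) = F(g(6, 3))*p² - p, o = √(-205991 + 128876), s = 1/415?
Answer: -388/172225 - I*√77115 ≈ -0.0022529 - 277.7*I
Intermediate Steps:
g(P, W) = W³ (g(P, W) = W²*W = W³)
s = 1/415 ≈ 0.0024096
o = I*√77115 (o = √(-77115) = I*√77115 ≈ 277.7*I)
x(p) = -p + 27*p² (x(p) = 3³*p² - p = 27*p² - p = -p + 27*p²)
x(s) - o = (-1 + 27*(1/415))/415 - I*√77115 = (-1 + 27/415)/415 - I*√77115 = (1/415)*(-388/415) - I*√77115 = -388/172225 - I*√77115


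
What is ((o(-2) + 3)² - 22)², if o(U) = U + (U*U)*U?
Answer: 729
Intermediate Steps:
o(U) = U + U³ (o(U) = U + U²*U = U + U³)
((o(-2) + 3)² - 22)² = (((-2 + (-2)³) + 3)² - 22)² = (((-2 - 8) + 3)² - 22)² = ((-10 + 3)² - 22)² = ((-7)² - 22)² = (49 - 22)² = 27² = 729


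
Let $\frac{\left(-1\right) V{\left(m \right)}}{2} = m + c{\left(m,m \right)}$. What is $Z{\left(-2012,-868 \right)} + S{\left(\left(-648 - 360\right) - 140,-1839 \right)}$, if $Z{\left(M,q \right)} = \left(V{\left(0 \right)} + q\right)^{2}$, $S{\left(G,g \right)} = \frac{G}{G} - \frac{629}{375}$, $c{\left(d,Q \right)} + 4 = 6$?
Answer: $\frac{285143746}{375} \approx 7.6038 \cdot 10^{5}$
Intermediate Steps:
$c{\left(d,Q \right)} = 2$ ($c{\left(d,Q \right)} = -4 + 6 = 2$)
$S{\left(G,g \right)} = - \frac{254}{375}$ ($S{\left(G,g \right)} = 1 - \frac{629}{375} = - \frac{254}{375}$)
$V{\left(m \right)} = -4 - 2 m$ ($V{\left(m \right)} = - 2 \left(m + 2\right) = - 2 \left(2 + m\right) = -4 - 2 m$)
$Z{\left(M,q \right)} = \left(-4 + q\right)^{2}$ ($Z{\left(M,q \right)} = \left(\left(-4 - 0\right) + q\right)^{2} = \left(\left(-4 + 0\right) + q\right)^{2} = \left(-4 + q\right)^{2}$)
$Z{\left(-2012,-868 \right)} + S{\left(\left(-648 - 360\right) - 140,-1839 \right)} = \left(-4 - 868\right)^{2} - \frac{254}{375} = \left(-872\right)^{2} - \frac{254}{375} = 760384 - \frac{254}{375} = \frac{285143746}{375}$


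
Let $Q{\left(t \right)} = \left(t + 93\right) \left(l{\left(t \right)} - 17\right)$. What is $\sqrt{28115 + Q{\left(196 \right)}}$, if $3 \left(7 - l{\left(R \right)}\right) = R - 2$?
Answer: $\frac{\sqrt{58827}}{3} \approx 80.848$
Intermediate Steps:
$l{\left(R \right)} = \frac{23}{3} - \frac{R}{3}$ ($l{\left(R \right)} = 7 - \frac{R - 2}{3} = 7 - \frac{-2 + R}{3} = 7 - \left(- \frac{2}{3} + \frac{R}{3}\right) = \frac{23}{3} - \frac{R}{3}$)
$Q{\left(t \right)} = \left(93 + t\right) \left(- \frac{28}{3} - \frac{t}{3}\right)$ ($Q{\left(t \right)} = \left(t + 93\right) \left(\left(\frac{23}{3} - \frac{t}{3}\right) - 17\right) = \left(93 + t\right) \left(- \frac{28}{3} - \frac{t}{3}\right)$)
$\sqrt{28115 + Q{\left(196 \right)}} = \sqrt{28115 - \left(\frac{26320}{3} + \frac{38416}{3}\right)} = \sqrt{28115 - \frac{64736}{3}} = \sqrt{\frac{19609}{3}} = \frac{\sqrt{58827}}{3}$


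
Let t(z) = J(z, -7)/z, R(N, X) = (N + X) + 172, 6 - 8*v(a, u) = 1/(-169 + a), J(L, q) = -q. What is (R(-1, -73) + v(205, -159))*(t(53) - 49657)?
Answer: -37423079173/7632 ≈ -4.9034e+6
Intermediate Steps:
v(a, u) = 3/4 - 1/(8*(-169 + a))
R(N, X) = 172 + N + X
t(z) = 7/z (t(z) = (-1*(-7))/z = 7/z)
(R(-1, -73) + v(205, -159))*(t(53) - 49657) = ((172 - 1 - 73) + (-1015 + 6*205)/(8*(-169 + 205)))*(7/53 - 49657) = (98 + (1/8)*(-1015 + 1230)/36)*(7*(1/53) - 49657) = (98 + (1/8)*(1/36)*215)*(7/53 - 49657) = (98 + 215/288)*(-2631814/53) = (28439/288)*(-2631814/53) = -37423079173/7632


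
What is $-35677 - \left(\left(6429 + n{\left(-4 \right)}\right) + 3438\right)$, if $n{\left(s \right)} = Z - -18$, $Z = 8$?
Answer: $-45570$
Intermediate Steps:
$n{\left(s \right)} = 26$ ($n{\left(s \right)} = 8 - -18 = 8 + 18 = 26$)
$-35677 - \left(\left(6429 + n{\left(-4 \right)}\right) + 3438\right) = -35677 - \left(\left(6429 + 26\right) + 3438\right) = -35677 - \left(6455 + 3438\right) = -35677 - 9893 = -45570$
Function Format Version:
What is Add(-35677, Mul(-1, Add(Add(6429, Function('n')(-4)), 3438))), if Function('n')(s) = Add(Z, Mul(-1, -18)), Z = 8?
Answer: -45570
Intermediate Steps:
Function('n')(s) = 26 (Function('n')(s) = Add(8, Mul(-1, -18)) = Add(8, 18) = 26)
Add(-35677, Mul(-1, Add(Add(6429, Function('n')(-4)), 3438))) = Add(-35677, Mul(-1, Add(Add(6429, 26), 3438))) = Add(-35677, Mul(-1, Add(6455, 3438))) = Add(-35677, Mul(-1, 9893)) = Add(-35677, -9893) = -45570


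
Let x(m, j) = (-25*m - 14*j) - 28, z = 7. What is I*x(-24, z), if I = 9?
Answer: 4266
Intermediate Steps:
x(m, j) = -28 - 25*m - 14*j
I*x(-24, z) = 9*(-28 - 25*(-24) - 14*7) = 9*(-28 + 600 - 98) = 9*474 = 4266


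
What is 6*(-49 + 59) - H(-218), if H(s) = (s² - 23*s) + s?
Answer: -52260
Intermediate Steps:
H(s) = s² - 22*s
6*(-49 + 59) - H(-218) = 6*(-49 + 59) - (-218)*(-22 - 218) = 6*10 - (-218)*(-240) = 60 - 1*52320 = 60 - 52320 = -52260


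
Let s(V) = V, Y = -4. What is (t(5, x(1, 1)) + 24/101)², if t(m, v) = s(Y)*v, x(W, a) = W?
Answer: 144400/10201 ≈ 14.155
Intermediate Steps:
t(m, v) = -4*v
(t(5, x(1, 1)) + 24/101)² = (-4*1 + 24/101)² = (-4 + 24*(1/101))² = (-4 + 24/101)² = (-380/101)² = 144400/10201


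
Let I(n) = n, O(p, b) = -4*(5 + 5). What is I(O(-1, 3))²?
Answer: 1600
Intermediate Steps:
O(p, b) = -40 (O(p, b) = -4*10 = -40)
I(O(-1, 3))² = (-40)² = 1600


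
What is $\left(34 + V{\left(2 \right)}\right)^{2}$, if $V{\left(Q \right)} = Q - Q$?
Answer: $1156$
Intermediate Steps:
$V{\left(Q \right)} = 0$
$\left(34 + V{\left(2 \right)}\right)^{2} = \left(34 + 0\right)^{2} = 34^{2} = 1156$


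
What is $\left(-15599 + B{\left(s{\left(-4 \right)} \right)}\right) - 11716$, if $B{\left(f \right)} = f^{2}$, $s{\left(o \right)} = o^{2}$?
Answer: $-27059$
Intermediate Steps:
$\left(-15599 + B{\left(s{\left(-4 \right)} \right)}\right) - 11716 = \left(-15599 + \left(\left(-4\right)^{2}\right)^{2}\right) - 11716 = \left(-15599 + 16^{2}\right) - 11716 = \left(-15599 + 256\right) - 11716 = -15343 - 11716 = -27059$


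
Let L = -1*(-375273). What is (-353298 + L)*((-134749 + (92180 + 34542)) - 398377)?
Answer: -8930727900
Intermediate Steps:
L = 375273
(-353298 + L)*((-134749 + (92180 + 34542)) - 398377) = (-353298 + 375273)*((-134749 + (92180 + 34542)) - 398377) = 21975*((-134749 + 126722) - 398377) = 21975*(-8027 - 398377) = 21975*(-406404) = -8930727900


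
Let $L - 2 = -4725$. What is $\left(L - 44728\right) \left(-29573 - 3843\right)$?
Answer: $1652454616$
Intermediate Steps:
$L = -4723$ ($L = 2 - 4725 = -4723$)
$\left(L - 44728\right) \left(-29573 - 3843\right) = \left(-4723 - 44728\right) \left(-29573 - 3843\right) = \left(-49451\right) \left(-33416\right) = 1652454616$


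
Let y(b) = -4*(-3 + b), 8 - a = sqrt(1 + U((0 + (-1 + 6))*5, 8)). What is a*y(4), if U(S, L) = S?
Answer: -32 + 4*sqrt(26) ≈ -11.604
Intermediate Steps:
a = 8 - sqrt(26) (a = 8 - sqrt(1 + (0 + (-1 + 6))*5) = 8 - sqrt(1 + (0 + 5)*5) = 8 - sqrt(1 + 5*5) = 8 - sqrt(1 + 25) = 8 - sqrt(26) ≈ 2.9010)
y(b) = 12 - 4*b
a*y(4) = (8 - sqrt(26))*(12 - 4*4) = (8 - sqrt(26))*(12 - 16) = (8 - sqrt(26))*(-4) = -32 + 4*sqrt(26)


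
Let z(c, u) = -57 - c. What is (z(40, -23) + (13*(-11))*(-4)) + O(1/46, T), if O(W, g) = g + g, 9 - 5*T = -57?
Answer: 2507/5 ≈ 501.40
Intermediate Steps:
T = 66/5 (T = 9/5 - 1/5*(-57) = 9/5 + 57/5 = 66/5 ≈ 13.200)
O(W, g) = 2*g
(z(40, -23) + (13*(-11))*(-4)) + O(1/46, T) = ((-57 - 1*40) + (13*(-11))*(-4)) + 2*(66/5) = ((-57 - 40) - 143*(-4)) + 132/5 = (-97 + 572) + 132/5 = 475 + 132/5 = 2507/5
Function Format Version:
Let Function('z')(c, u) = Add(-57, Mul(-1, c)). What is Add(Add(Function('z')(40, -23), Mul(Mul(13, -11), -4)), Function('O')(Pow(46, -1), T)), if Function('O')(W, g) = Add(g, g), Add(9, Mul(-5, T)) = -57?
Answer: Rational(2507, 5) ≈ 501.40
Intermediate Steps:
T = Rational(66, 5) (T = Add(Rational(9, 5), Mul(Rational(-1, 5), -57)) = Add(Rational(9, 5), Rational(57, 5)) = Rational(66, 5) ≈ 13.200)
Function('O')(W, g) = Mul(2, g)
Add(Add(Function('z')(40, -23), Mul(Mul(13, -11), -4)), Function('O')(Pow(46, -1), T)) = Add(Add(Add(-57, Mul(-1, 40)), Mul(Mul(13, -11), -4)), Mul(2, Rational(66, 5))) = Add(Add(Add(-57, -40), Mul(-143, -4)), Rational(132, 5)) = Add(Add(-97, 572), Rational(132, 5)) = Add(475, Rational(132, 5)) = Rational(2507, 5)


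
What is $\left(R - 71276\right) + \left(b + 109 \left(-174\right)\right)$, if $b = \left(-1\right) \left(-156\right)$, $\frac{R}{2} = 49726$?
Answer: $9366$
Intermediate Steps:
$R = 99452$ ($R = 2 \cdot 49726 = 99452$)
$b = 156$
$\left(R - 71276\right) + \left(b + 109 \left(-174\right)\right) = \left(99452 - 71276\right) + \left(156 + 109 \left(-174\right)\right) = \left(99452 - 71276\right) + \left(156 - 18966\right) = 28176 - 18810 = 9366$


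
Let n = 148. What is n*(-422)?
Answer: -62456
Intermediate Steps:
n*(-422) = 148*(-422) = -62456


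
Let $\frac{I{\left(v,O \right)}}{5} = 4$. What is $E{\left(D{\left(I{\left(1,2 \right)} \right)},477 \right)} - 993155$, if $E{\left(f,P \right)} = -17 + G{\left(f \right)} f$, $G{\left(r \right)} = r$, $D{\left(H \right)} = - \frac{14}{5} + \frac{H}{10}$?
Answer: $- \frac{24829284}{25} \approx -9.9317 \cdot 10^{5}$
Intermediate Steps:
$I{\left(v,O \right)} = 20$ ($I{\left(v,O \right)} = 5 \cdot 4 = 20$)
$D{\left(H \right)} = - \frac{14}{5} + \frac{H}{10}$ ($D{\left(H \right)} = \left(-14\right) \frac{1}{5} + H \frac{1}{10} = - \frac{14}{5} + \frac{H}{10}$)
$E{\left(f,P \right)} = -17 + f^{2}$ ($E{\left(f,P \right)} = -17 + f f = -17 + f^{2}$)
$E{\left(D{\left(I{\left(1,2 \right)} \right)},477 \right)} - 993155 = \left(-17 + \left(- \frac{14}{5} + \frac{1}{10} \cdot 20\right)^{2}\right) - 993155 = \left(-17 + \left(- \frac{14}{5} + 2\right)^{2}\right) - 993155 = \left(-17 + \left(- \frac{4}{5}\right)^{2}\right) - 993155 = \left(-17 + \frac{16}{25}\right) - 993155 = - \frac{409}{25} - 993155 = - \frac{24829284}{25}$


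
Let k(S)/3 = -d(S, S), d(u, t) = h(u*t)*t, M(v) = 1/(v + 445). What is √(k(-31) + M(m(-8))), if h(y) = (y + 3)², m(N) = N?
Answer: √16504405688069/437 ≈ 9296.5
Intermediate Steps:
M(v) = 1/(445 + v)
h(y) = (3 + y)²
d(u, t) = t*(3 + t*u)² (d(u, t) = (3 + u*t)²*t = (3 + t*u)²*t = t*(3 + t*u)²)
k(S) = -3*S*(3 + S²)² (k(S) = 3*(-S*(3 + S*S)²) = 3*(-S*(3 + S²)²) = -3*S*(3 + S²)²)
√(k(-31) + M(m(-8))) = √(-3*(-31)*(3 + (-31)²)² + 1/(445 - 8)) = √(-3*(-31)*(3 + 961)² + 1/437) = √(-3*(-31)*964² + 1/437) = √(-3*(-31)*929296 + 1/437) = √(86424528 + 1/437) = √(37767518737/437) = √16504405688069/437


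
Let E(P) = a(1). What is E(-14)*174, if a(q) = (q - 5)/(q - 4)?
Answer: 232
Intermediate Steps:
a(q) = (-5 + q)/(-4 + q)
E(P) = 4/3 (E(P) = (-5 + 1)/(-4 + 1) = -4/(-3) = -1/3*(-4) = 4/3)
E(-14)*174 = (4/3)*174 = 232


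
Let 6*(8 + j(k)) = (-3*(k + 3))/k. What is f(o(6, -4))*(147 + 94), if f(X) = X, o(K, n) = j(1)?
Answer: -2410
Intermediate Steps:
j(k) = -8 + (-9 - 3*k)/(6*k) (j(k) = -8 + ((-3*(k + 3))/k)/6 = -8 + ((-3*(3 + k))/k)/6 = -8 + ((-9 - 3*k)/k)/6 = -8 + (-9 - 3*k)/(6*k))
o(K, n) = -10 (o(K, n) = (1/2)*(-3 - 17*1)/1 = (1/2)*1*(-3 - 17) = (1/2)*1*(-20) = -10)
f(o(6, -4))*(147 + 94) = -10*(147 + 94) = -10*241 = -2410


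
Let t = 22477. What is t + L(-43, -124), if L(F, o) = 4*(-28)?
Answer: 22365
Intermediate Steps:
L(F, o) = -112
t + L(-43, -124) = 22477 - 112 = 22365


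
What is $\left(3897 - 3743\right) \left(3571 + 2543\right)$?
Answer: $941556$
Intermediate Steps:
$\left(3897 - 3743\right) \left(3571 + 2543\right) = 154 \cdot 6114 = 941556$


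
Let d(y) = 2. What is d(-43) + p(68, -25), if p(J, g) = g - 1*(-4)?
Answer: -19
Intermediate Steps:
p(J, g) = 4 + g (p(J, g) = g + 4 = 4 + g)
d(-43) + p(68, -25) = 2 + (4 - 25) = 2 - 21 = -19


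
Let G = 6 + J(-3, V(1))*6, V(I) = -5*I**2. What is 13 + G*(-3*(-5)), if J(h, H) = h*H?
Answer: 1453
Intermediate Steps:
J(h, H) = H*h
G = 96 (G = 6 + (-5*1**2*(-3))*6 = 6 + (-5*1*(-3))*6 = 6 - 5*(-3)*6 = 6 + 15*6 = 6 + 90 = 96)
13 + G*(-3*(-5)) = 13 + 96*(-3*(-5)) = 13 + 96*15 = 13 + 1440 = 1453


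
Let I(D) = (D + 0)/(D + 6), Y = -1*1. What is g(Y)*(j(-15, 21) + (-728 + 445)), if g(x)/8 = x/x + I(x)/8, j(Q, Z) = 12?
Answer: -10569/5 ≈ -2113.8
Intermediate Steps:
Y = -1
I(D) = D/(6 + D)
g(x) = 8 + x/(6 + x) (g(x) = 8*(x/x + (x/(6 + x))/8) = 8*(1 + (x/(6 + x))*(1/8)) = 8*(1 + x/(8*(6 + x))) = 8 + x/(6 + x))
g(Y)*(j(-15, 21) + (-728 + 445)) = (3*(16 + 3*(-1))/(6 - 1))*(12 + (-728 + 445)) = (3*(16 - 3)/5)*(12 - 283) = (3*(1/5)*13)*(-271) = (39/5)*(-271) = -10569/5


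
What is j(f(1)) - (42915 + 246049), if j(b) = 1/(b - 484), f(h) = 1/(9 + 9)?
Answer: -2517165422/8711 ≈ -2.8896e+5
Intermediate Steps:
f(h) = 1/18
j(b) = 1/(-484 + b)
j(f(1)) - (42915 + 246049) = 1/(-484 + 1/18) - (42915 + 246049) = 1/(-8711/18) - 1*288964 = -18/8711 - 288964 = -2517165422/8711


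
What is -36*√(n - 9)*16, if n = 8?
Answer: -576*I ≈ -576.0*I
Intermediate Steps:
-36*√(n - 9)*16 = -36*√(8 - 9)*16 = -36*I*16 = -576*I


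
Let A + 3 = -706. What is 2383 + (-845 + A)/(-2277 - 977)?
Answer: 3877918/1627 ≈ 2383.5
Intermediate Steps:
A = -709 (A = -3 - 706 = -709)
2383 + (-845 + A)/(-2277 - 977) = 2383 + (-845 - 709)/(-2277 - 977) = 2383 - 1554/(-3254) = 2383 - 1554*(-1/3254) = 2383 + 777/1627 = 3877918/1627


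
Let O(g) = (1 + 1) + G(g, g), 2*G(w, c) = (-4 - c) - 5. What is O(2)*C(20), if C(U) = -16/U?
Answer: 14/5 ≈ 2.8000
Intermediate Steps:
G(w, c) = -9/2 - c/2 (G(w, c) = ((-4 - c) - 5)/2 = (-9 - c)/2 = -9/2 - c/2)
O(g) = -5/2 - g/2 (O(g) = (1 + 1) + (-9/2 - g/2) = 2 + (-9/2 - g/2) = -5/2 - g/2)
O(2)*C(20) = (-5/2 - ½*2)*(-16/20) = (-5/2 - 1)*(-16*1/20) = -7/2*(-⅘) = 14/5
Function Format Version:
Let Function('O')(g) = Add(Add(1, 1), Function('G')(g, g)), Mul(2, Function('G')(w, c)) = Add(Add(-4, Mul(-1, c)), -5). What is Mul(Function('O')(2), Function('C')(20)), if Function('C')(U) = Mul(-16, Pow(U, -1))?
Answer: Rational(14, 5) ≈ 2.8000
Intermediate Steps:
Function('G')(w, c) = Add(Rational(-9, 2), Mul(Rational(-1, 2), c)) (Function('G')(w, c) = Mul(Rational(1, 2), Add(Add(-4, Mul(-1, c)), -5)) = Mul(Rational(1, 2), Add(-9, Mul(-1, c))) = Add(Rational(-9, 2), Mul(Rational(-1, 2), c)))
Function('O')(g) = Add(Rational(-5, 2), Mul(Rational(-1, 2), g)) (Function('O')(g) = Add(Add(1, 1), Add(Rational(-9, 2), Mul(Rational(-1, 2), g))) = Add(2, Add(Rational(-9, 2), Mul(Rational(-1, 2), g))) = Add(Rational(-5, 2), Mul(Rational(-1, 2), g)))
Mul(Function('O')(2), Function('C')(20)) = Mul(Add(Rational(-5, 2), Mul(Rational(-1, 2), 2)), Mul(-16, Pow(20, -1))) = Mul(Add(Rational(-5, 2), -1), Mul(-16, Rational(1, 20))) = Mul(Rational(-7, 2), Rational(-4, 5)) = Rational(14, 5)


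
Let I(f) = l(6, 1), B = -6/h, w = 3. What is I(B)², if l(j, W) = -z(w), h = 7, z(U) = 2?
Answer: 4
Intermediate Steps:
l(j, W) = -2 (l(j, W) = -1*2 = -2)
B = -6/7 ≈ -0.85714
I(f) = -2
I(B)² = (-2)² = 4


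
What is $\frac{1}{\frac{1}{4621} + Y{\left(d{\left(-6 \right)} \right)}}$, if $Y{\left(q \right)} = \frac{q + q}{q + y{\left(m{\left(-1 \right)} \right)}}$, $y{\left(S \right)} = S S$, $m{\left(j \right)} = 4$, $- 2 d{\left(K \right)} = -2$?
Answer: $\frac{78557}{9259} \approx 8.4844$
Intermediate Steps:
$d{\left(K \right)} = 1$ ($d{\left(K \right)} = \left(- \frac{1}{2}\right) \left(-2\right) = 1$)
$y{\left(S \right)} = S^{2}$
$Y{\left(q \right)} = \frac{2 q}{16 + q}$ ($Y{\left(q \right)} = \frac{q + q}{q + 4^{2}} = \frac{2 q}{q + 16} = \frac{2 q}{16 + q}$)
$\frac{1}{\frac{1}{4621} + Y{\left(d{\left(-6 \right)} \right)}} = \frac{1}{\frac{1}{4621} + 2 \cdot 1 \frac{1}{16 + 1}} = \frac{1}{\frac{1}{4621} + 2 \cdot 1 \cdot \frac{1}{17}} = \frac{1}{\frac{1}{4621} + \frac{2}{17}} = \frac{1}{\frac{9259}{78557}} = \frac{78557}{9259}$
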